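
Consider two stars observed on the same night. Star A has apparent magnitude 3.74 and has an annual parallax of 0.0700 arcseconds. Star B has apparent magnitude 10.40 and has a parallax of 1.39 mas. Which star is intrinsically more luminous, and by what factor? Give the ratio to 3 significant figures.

Star B is more luminous, by a factor of 5.50.

Star A: d = 1/p = 1/0.0700″ = 14.29 pc
Star A: M = m − 5 log₁₀ d + 5 = 3.74 − 5·1.1549 + 5 = 2.965
Star B: p = 1.39 mas = 1.39×10^-3″ → d = 1/p = 719.4 pc
Star B: M = m − 5 log₁₀ d + 5 = 10.40 − 5·2.8570 + 5 = 1.115
ΔM = M_A − M_B = 2.965 − (1.115) = 1.850; smaller M is more luminous → Star B.
L ratio = 10^(0.4 |ΔM|) = 10^0.740 = 5.498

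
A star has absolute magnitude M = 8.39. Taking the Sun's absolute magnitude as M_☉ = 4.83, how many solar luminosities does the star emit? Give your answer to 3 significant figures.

L/L_☉ ≈ 0.0377

M − M_☉ = 8.39 − 4.83 = 3.560
L/L_☉ = 10^(−0.4 (M − M_☉)) = 10^-1.424 = 0.03767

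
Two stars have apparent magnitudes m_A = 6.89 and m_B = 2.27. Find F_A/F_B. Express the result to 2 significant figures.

Δm = 6.89 − (2.27) = 4.62
Flux ratio = 10^(−0.4 Δm) = 10^(−0.4 × 4.62) = 10^-1.848 = 0.01419

F_A/F_B ≈ 0.014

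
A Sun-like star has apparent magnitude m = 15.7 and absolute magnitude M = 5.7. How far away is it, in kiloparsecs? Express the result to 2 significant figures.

d ≈ 1.0 kpc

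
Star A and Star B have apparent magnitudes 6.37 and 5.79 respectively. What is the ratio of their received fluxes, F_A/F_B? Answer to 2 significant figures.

F_A/F_B ≈ 0.59

Magnitude difference = 0.58
Flux ratio = 10^(−0.4 Δm) = 10^(−0.4 × 0.58) = 10^-0.232 = 0.5861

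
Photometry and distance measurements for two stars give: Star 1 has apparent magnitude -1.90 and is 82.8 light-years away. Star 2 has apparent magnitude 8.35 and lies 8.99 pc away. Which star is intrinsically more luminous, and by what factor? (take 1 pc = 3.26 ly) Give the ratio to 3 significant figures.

Star 1: d = 82.8 ly / 3.26 = 25.40 pc
Star 1: M = m − 5 log₁₀ d + 5 = -1.90 − 5·1.4048 + 5 = -3.924
Star 2: M = m − 5 log₁₀ d + 5 = 8.35 − 5·0.9538 + 5 = 8.581
ΔM = M_1 − M_2 = -3.924 − (8.581) = -12.505; smaller M is more luminous → Star 1.
L ratio = 10^(0.4 |ΔM|) = 10^5.002 = 100500

Star 1 is more luminous, by a factor of 100000.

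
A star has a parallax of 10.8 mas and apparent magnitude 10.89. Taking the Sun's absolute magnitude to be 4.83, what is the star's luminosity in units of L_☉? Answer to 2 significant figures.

L/L_☉ ≈ 0.32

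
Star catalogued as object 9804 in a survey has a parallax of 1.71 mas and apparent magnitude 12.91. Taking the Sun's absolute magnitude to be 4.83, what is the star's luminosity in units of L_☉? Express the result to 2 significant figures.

L/L_☉ ≈ 2.0

d = 1/p = 1000/1.71 mas = 584.8 pc
M = m − 5 log₁₀ d + 5 = 12.91 − 5·2.7670 + 5 = 4.075
M − M_☉ = 4.075 − 4.83 = -0.755
L/L_☉ = 10^(−0.4 × -0.755) = 2.005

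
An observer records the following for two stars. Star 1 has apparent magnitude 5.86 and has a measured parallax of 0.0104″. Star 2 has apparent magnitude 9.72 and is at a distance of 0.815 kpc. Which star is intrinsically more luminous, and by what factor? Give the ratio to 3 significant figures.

Star 2 is more luminous, by a factor of 2.05.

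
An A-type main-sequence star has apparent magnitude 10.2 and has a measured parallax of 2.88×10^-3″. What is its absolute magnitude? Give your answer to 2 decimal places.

d = 1/p = 1/2.88×10^-3″ = 347.2 pc
5 log₁₀(d/10 pc) = 5 log₁₀(347.2) − 5 = 7.703
M = m − 5 log₁₀(d/10) = 10.2 − 7.703 = 2.497

M ≈ 2.50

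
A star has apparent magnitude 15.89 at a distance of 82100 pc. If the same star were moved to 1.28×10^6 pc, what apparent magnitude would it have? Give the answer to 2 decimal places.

m ≈ 21.85

Flux ∝ 1/d², so Δm = 5 log₁₀(d₂/d₁) = 5 log₁₀(1.28×10^6/82100) = 5.964
m₂ = m₁ + Δm = 15.89 + (5.964) = 21.854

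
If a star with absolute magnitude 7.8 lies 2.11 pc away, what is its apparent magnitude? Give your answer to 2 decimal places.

m ≈ 4.42

m = M + 5 log₁₀ d − 5 = 7.8 + 5·0.3243 − 5 = 4.421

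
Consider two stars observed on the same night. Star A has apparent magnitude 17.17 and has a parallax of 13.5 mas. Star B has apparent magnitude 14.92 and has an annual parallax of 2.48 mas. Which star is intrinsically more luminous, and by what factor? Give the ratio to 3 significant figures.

Star B is more luminous, by a factor of 235.

Star A: p = 13.5 mas = 0.0135″ → d = 1/p = 74.07 pc
Star A: M = m − 5 log₁₀ d + 5 = 17.17 − 5·1.8697 + 5 = 12.822
Star B: p = 2.48 mas = 2.48×10^-3″ → d = 1/p = 403.2 pc
Star B: M = m − 5 log₁₀ d + 5 = 14.92 − 5·2.6055 + 5 = 6.892
ΔM = M_A − M_B = 12.822 − (6.892) = 5.929; smaller M is more luminous → Star B.
L ratio = 10^(0.4 |ΔM|) = 10^2.372 = 235.4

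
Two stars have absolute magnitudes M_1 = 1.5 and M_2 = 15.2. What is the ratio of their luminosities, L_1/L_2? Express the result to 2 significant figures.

ΔM = M_1 − M_2 = -13.7
L_1/L_2 = 10^(−0.4 ΔM) = 10^5.480 = 302000

L_1/L_2 ≈ 300000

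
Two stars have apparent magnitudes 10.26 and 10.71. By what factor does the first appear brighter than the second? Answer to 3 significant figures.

1.51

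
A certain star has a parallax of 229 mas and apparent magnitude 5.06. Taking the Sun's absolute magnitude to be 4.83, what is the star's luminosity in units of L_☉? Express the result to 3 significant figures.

L/L_☉ ≈ 0.154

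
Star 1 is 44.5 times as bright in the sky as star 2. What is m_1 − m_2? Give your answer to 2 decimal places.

Pogson: Δm = −2.5 log₁₀(ratio) = −2.5 log₁₀(44.5) = −2.5 × 1.6484 = -4.121
Star 1 is brighter, so it has the smaller magnitude: the difference is negative.

m_1 − m_2 ≈ -4.12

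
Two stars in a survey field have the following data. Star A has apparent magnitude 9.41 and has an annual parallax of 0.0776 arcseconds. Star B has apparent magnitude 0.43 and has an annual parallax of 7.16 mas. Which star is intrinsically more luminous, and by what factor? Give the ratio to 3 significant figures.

Star A: d = 1/p = 1/0.0776″ = 12.89 pc
Star A: M = m − 5 log₁₀ d + 5 = 9.41 − 5·1.1101 + 5 = 8.859
Star B: p = 7.16 mas = 7.16×10^-3″ → d = 1/p = 139.7 pc
Star B: M = m − 5 log₁₀ d + 5 = 0.43 − 5·2.1451 + 5 = -5.295
ΔM = M_A − M_B = 8.859 − (-5.295) = 14.155; smaller M is more luminous → Star B.
L ratio = 10^(0.4 |ΔM|) = 10^5.662 = 459100

Star B is more luminous, by a factor of 459000.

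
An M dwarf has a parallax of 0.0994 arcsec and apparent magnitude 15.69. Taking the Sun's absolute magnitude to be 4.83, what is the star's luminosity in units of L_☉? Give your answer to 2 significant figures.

L/L_☉ ≈ 4.6×10^-5

d = 1/p = 1/0.0994″ = 10.06 pc
M = m − 5 log₁₀ d + 5 = 15.69 − 5·1.0026 + 5 = 15.677
M − M_☉ = 15.677 − 4.83 = 10.847
L/L_☉ = 10^(−0.4 × 10.847) = 4.584×10^-5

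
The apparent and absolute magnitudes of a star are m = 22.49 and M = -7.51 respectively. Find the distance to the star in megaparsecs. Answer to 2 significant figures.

μ = m − M = 30.000
m − M = 5 log₁₀ d − 5
log₁₀ d = (m − M)/5 + 1 = 7.0000
d = 10^7.0000 = 1.000×10^7 pc
= 10.00 Mpc

d ≈ 10 Mpc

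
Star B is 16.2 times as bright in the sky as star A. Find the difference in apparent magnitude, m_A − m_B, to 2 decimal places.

m_A − m_B ≈ 3.02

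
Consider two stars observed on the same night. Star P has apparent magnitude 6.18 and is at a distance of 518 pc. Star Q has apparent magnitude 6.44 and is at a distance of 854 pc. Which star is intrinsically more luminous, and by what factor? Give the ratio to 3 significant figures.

Star Q is more luminous, by a factor of 2.14.

Star P: M = m − 5 log₁₀ d + 5 = 6.18 − 5·2.7143 + 5 = -2.392
Star Q: M = m − 5 log₁₀ d + 5 = 6.44 − 5·2.9315 + 5 = -3.217
ΔM = M_P − M_Q = -2.392 − (-3.217) = 0.826; smaller M is more luminous → Star Q.
L ratio = 10^(0.4 |ΔM|) = 10^0.330 = 2.139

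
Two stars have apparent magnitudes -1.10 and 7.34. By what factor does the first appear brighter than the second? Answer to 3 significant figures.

Magnitude difference = -8.44
Flux ratio = 10^(−0.4 Δm) = 10^(−0.4 × -8.44) = 10^3.376 = 2377

2380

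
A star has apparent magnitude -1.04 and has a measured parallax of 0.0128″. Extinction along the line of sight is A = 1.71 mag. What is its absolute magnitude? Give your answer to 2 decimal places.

d = 1/p = 1/0.0128″ = 78.12 pc
5 log₁₀(d/10 pc) = 5 log₁₀(78.12) − 5 = 4.464
M = m − 5 log₁₀(d/10) − A = -1.04 − 4.464 − 1.71 = -7.214

M ≈ -7.21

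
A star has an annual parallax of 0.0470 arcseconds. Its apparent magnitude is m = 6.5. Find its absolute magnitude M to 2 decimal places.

M ≈ 4.86

d = 1/p = 1/0.0470″ = 21.28 pc
5 log₁₀(d/10 pc) = 5 log₁₀(21.28) − 5 = 1.640
M = m − 5 log₁₀(d/10) = 6.5 − 1.640 = 4.860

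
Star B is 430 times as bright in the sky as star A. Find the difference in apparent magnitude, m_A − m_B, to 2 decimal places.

m_A − m_B ≈ 6.58

Pogson: Δm = −2.5 log₁₀(ratio) = −2.5 log₁₀(430) = −2.5 × 2.6335 = -6.584
Star B is brighter so has the smaller magnitude: m_A − m_B is positive.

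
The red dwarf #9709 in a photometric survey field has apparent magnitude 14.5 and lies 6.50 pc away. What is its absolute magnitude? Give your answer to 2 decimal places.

5 log₁₀(d/10 pc) = 5 log₁₀(6.500) − 5 = -0.935
M = m − 5 log₁₀(d/10) = 14.5 + 0.935 = 15.435

M ≈ 15.44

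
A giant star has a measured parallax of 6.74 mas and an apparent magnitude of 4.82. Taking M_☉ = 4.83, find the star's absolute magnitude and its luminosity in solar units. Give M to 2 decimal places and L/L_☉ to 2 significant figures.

M ≈ -1.04; L/L_☉ ≈ 220

d = 1/p = 1000/6.74 mas = 148.4 pc
M = m − 5 log₁₀ d + 5 = 4.82 − 5·2.1713 + 5 = -1.037
M − M_☉ = -1.037 − 4.83 = -5.867
L/L_☉ = 10^(−0.4 × -5.867) = 222.2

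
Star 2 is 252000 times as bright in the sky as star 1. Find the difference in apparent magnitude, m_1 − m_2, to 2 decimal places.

Pogson: Δm = −2.5 log₁₀(ratio) = −2.5 log₁₀(252000) = −2.5 × 5.4014 = -13.504
Star 2 is brighter so has the smaller magnitude: m_1 − m_2 is positive.

m_1 − m_2 ≈ 13.50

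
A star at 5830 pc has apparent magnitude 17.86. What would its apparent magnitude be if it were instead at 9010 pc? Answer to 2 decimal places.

Flux ∝ 1/d², so Δm = 5 log₁₀(d₂/d₁) = 5 log₁₀(9010/5830) = 0.945
m₂ = m₁ + Δm = 17.86 + (0.945) = 18.805

m ≈ 18.81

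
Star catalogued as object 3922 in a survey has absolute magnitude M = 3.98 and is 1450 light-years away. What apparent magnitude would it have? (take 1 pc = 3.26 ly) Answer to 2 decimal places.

m ≈ 12.22

d = 1450 ly / 3.26 = 444.8 pc
m = M + 5 log₁₀ d − 5 = 3.98 + 5·2.6482 − 5 = 12.221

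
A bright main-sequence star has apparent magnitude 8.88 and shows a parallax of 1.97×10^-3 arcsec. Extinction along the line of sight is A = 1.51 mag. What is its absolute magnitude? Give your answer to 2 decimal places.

M ≈ -1.16

d = 1/p = 1/1.97×10^-3″ = 507.6 pc
5 log₁₀(d/10 pc) = 5 log₁₀(507.6) − 5 = 8.528
M = m − 5 log₁₀(d/10) − A = 8.88 − 8.528 − 1.51 = -1.158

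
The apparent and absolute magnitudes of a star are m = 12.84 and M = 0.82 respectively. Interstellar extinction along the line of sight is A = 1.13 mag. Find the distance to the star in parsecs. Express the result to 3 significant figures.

d ≈ 1510 pc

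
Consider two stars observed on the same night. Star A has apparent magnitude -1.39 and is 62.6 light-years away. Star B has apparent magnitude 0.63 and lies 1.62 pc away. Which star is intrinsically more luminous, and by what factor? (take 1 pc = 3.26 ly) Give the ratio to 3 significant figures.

Star A is more luminous, by a factor of 903.

Star A: d = 62.6 ly / 3.26 = 19.20 pc
Star A: M = m − 5 log₁₀ d + 5 = -1.39 − 5·1.2834 + 5 = -2.807
Star B: M = m − 5 log₁₀ d + 5 = 0.63 − 5·0.2095 + 5 = 4.582
ΔM = M_A − M_B = -2.807 − (4.582) = -7.389; smaller M is more luminous → Star A.
L ratio = 10^(0.4 |ΔM|) = 10^2.956 = 903.0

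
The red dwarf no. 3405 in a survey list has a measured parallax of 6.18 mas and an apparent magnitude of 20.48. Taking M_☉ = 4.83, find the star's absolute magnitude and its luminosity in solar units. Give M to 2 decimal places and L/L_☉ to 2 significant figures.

d = 1/p = 1000/6.18 mas = 161.8 pc
M = m − 5 log₁₀ d + 5 = 20.48 − 5·2.2090 + 5 = 14.435
M − M_☉ = 14.435 − 4.83 = 9.605
L/L_☉ = 10^(−0.4 × 9.605) = 1.439×10^-4

M ≈ 14.43; L/L_☉ ≈ 1.4×10^-4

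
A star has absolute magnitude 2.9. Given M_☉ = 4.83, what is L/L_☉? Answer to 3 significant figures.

M − M_☉ = 2.9 − 4.83 = -1.930
L/L_☉ = 10^(−0.4 (M − M_☉)) = 10^0.772 = 5.916

L/L_☉ ≈ 5.92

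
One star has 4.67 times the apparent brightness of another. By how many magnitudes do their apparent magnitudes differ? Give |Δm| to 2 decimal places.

Pogson: Δm = −2.5 log₁₀(ratio) = −2.5 log₁₀(4.67) = −2.5 × 0.6693 = -1.673

|Δm| ≈ 1.67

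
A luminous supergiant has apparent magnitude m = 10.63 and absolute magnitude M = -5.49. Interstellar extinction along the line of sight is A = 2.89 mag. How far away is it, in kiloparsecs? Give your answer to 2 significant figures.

m − M = 5 log₁₀(d/10 pc) + A  ⇒  10.63 − (-5.49) − 2.89 = 5 log₁₀(d/10)
13.230 = 5 log₁₀(d/10)
log₁₀ d = (m − M − A)/5 + 1 = 3.6460
d = 10^3.6460 = 4426 pc
= 4.426 kpc

d ≈ 4.4 kpc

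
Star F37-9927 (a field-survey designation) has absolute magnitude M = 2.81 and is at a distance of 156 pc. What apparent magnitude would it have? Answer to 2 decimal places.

m = M + 5 log₁₀ d − 5 = 2.81 + 5·2.1931 − 5 = 8.776

m ≈ 8.78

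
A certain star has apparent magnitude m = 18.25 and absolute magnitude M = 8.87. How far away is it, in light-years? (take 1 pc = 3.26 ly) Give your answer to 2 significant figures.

d ≈ 2500 ly

Distance modulus: m − M = 18.25 − (8.87) = 9.380
m − M = 5 log₁₀ d − 5
log₁₀ d = (m − M)/5 + 1 = 2.8760
d = 10^2.8760 = 751.6 pc
= 2450 ly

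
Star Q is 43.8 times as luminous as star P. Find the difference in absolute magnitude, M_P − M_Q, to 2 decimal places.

M_P − M_Q ≈ 4.10

Pogson: ΔM = −2.5 log₁₀(ratio) = −2.5 log₁₀(43.8) = −2.5 × 1.6415 = -4.104
Star Q is brighter so has the smaller magnitude: M_P − M_Q is positive.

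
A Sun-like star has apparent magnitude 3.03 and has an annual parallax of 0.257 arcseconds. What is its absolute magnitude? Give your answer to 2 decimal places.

M ≈ 5.08

d = 1/p = 1/0.257″ = 3.891 pc
5 log₁₀(d/10 pc) = 5 log₁₀(3.891) − 5 = -2.050
M = m − 5 log₁₀(d/10) = 3.03 + 2.050 = 5.080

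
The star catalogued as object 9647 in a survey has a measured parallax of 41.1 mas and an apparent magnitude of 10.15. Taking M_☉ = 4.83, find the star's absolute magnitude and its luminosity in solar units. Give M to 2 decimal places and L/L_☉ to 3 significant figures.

M ≈ 8.22; L/L_☉ ≈ 0.0441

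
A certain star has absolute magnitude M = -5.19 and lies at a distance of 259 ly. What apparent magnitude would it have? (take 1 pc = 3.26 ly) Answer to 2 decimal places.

m ≈ -0.69

d = 259 ly / 3.26 = 79.45 pc
m = M + 5 log₁₀ d − 5 = -5.19 + 5·1.9001 − 5 = -0.690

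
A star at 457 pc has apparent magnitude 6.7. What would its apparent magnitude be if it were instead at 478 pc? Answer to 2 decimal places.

m ≈ 6.80

Flux ∝ 1/d², so Δm = 5 log₁₀(d₂/d₁) = 5 log₁₀(478/457) = 0.098
m₂ = m₁ + Δm = 6.7 + (0.098) = 6.798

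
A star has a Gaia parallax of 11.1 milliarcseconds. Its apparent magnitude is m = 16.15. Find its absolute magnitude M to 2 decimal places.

M ≈ 11.38

p = 11.1 mas = 0.0111″ → d = 1/p = 90.09 pc
5 log₁₀(d/10 pc) = 5 log₁₀(90.09) − 5 = 4.773
M = m − 5 log₁₀(d/10) = 16.15 − 4.773 = 11.377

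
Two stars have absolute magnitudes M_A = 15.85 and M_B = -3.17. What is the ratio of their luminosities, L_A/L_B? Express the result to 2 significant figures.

L_A/L_B ≈ 2.5×10^-8

ΔM = M_A − M_B = 19.02
L_A/L_B = 10^(−0.4 ΔM) = 10^-7.608 = 2.466×10^-8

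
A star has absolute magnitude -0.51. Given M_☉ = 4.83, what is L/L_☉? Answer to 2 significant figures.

L/L_☉ ≈ 140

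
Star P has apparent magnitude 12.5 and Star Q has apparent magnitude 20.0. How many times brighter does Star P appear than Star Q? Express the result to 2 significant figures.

1000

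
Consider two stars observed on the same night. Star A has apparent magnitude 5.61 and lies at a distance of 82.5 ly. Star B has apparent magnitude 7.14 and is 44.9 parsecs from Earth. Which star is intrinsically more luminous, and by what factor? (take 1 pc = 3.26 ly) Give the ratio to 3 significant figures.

Star A is more luminous, by a factor of 1.30.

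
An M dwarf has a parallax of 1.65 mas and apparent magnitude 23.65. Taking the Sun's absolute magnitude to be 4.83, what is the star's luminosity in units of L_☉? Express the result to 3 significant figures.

d = 1/p = 1000/1.65 mas = 606.1 pc
M = m − 5 log₁₀ d + 5 = 23.65 − 5·2.7825 + 5 = 14.737
M − M_☉ = 14.737 − 4.83 = 9.907
L/L_☉ = 10^(−0.4 × 9.907) = 1.089×10^-4

L/L_☉ ≈ 1.09×10^-4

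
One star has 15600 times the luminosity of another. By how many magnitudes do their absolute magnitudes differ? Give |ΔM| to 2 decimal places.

|ΔM| ≈ 10.48

Pogson: ΔM = −2.5 log₁₀(ratio) = −2.5 log₁₀(15600) = −2.5 × 4.1931 = -10.483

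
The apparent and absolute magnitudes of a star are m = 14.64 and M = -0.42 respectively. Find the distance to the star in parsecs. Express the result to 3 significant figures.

d ≈ 10300 pc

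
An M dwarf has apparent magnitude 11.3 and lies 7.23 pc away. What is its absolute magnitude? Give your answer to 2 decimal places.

M ≈ 12.00

5 log₁₀(d/10 pc) = 5 log₁₀(7.230) − 5 = -0.704
M = m − 5 log₁₀(d/10) = 11.3 + 0.704 = 12.004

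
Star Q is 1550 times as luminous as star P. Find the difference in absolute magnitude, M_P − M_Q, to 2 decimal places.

M_P − M_Q ≈ 7.98

Pogson: ΔM = −2.5 log₁₀(ratio) = −2.5 log₁₀(1550) = −2.5 × 3.1903 = -7.976
Star Q is brighter so has the smaller magnitude: M_P − M_Q is positive.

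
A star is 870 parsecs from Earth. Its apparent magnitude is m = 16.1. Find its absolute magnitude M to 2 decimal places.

M ≈ 6.40

5 log₁₀(d/10 pc) = 5 log₁₀(870.0) − 5 = 9.698
M = m − 5 log₁₀(d/10) = 16.1 − 9.698 = 6.402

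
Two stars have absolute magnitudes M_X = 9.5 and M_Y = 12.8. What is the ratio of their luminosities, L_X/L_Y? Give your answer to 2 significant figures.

L_X/L_Y ≈ 21

ΔM = M_X − M_Y = -3.3
L_X/L_Y = 10^(−0.4 ΔM) = 10^1.320 = 20.89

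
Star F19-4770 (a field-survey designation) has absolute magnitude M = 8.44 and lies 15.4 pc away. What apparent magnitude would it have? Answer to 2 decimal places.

m = M + 5 log₁₀ d − 5 = 8.44 + 5·1.1875 − 5 = 9.378

m ≈ 9.38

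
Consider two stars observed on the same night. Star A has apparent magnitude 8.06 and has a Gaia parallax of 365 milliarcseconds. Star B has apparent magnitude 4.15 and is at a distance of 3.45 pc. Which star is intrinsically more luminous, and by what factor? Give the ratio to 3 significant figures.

Star B is more luminous, by a factor of 58.1.

Star A: p = 365 mas = 0.365″ → d = 1/p = 2.740 pc
Star A: M = m − 5 log₁₀ d + 5 = 8.06 − 5·0.4377 + 5 = 10.871
Star B: M = m − 5 log₁₀ d + 5 = 4.15 − 5·0.5378 + 5 = 6.461
ΔM = M_A − M_B = 10.871 − (6.461) = 4.411; smaller M is more luminous → Star B.
L ratio = 10^(0.4 |ΔM|) = 10^1.764 = 58.11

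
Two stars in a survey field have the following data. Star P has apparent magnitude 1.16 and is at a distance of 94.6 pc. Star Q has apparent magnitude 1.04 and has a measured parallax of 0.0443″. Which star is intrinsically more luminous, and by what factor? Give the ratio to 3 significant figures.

Star P: M = m − 5 log₁₀ d + 5 = 1.16 − 5·1.9759 + 5 = -3.719
Star Q: d = 1/p = 1/0.0443″ = 22.57 pc
Star Q: M = m − 5 log₁₀ d + 5 = 1.04 − 5·1.3536 + 5 = -0.728
ΔM = M_P − M_Q = -3.719 − (-0.728) = -2.991; smaller M is more luminous → Star P.
L ratio = 10^(0.4 |ΔM|) = 10^1.197 = 15.72

Star P is more luminous, by a factor of 15.7.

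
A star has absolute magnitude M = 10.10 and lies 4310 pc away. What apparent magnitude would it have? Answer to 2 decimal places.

m = M + 5 log₁₀ d − 5 = 10.10 + 5·3.6345 − 5 = 23.272

m ≈ 23.27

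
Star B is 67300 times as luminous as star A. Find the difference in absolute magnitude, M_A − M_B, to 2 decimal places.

M_A − M_B ≈ 12.07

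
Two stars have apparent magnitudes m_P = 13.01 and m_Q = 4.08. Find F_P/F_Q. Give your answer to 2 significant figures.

F_P/F_Q ≈ 2.7×10^-4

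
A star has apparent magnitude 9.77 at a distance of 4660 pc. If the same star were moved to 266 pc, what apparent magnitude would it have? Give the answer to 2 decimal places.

m ≈ 3.55

Flux ∝ 1/d², so Δm = 5 log₁₀(d₂/d₁) = 5 log₁₀(266/4660) = -6.218
m₂ = m₁ + Δm = 9.77 + (-6.218) = 3.552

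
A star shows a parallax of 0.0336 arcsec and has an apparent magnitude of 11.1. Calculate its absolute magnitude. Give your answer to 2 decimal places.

M ≈ 8.73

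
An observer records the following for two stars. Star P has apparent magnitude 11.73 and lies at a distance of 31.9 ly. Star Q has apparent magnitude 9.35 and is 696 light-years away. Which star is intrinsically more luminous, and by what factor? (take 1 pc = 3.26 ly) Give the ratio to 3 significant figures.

Star Q is more luminous, by a factor of 4260.

Star P: d = 31.9 ly / 3.26 = 9.785 pc
Star P: M = m − 5 log₁₀ d + 5 = 11.73 − 5·0.9906 + 5 = 11.777
Star Q: d = 696 ly / 3.26 = 213.5 pc
Star Q: M = m − 5 log₁₀ d + 5 = 9.35 − 5·2.3294 + 5 = 2.703
ΔM = M_P − M_Q = 11.777 − (2.703) = 9.074; smaller M is more luminous → Star Q.
L ratio = 10^(0.4 |ΔM|) = 10^3.630 = 4262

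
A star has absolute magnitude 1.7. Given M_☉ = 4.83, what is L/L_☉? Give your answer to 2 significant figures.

L/L_☉ ≈ 18

M − M_☉ = 1.7 − 4.83 = -3.130
L/L_☉ = 10^(−0.4 (M − M_☉)) = 10^1.252 = 17.86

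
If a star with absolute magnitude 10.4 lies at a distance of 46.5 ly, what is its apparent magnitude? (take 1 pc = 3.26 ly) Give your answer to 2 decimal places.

d = 46.5 ly / 3.26 = 14.26 pc
m = M + 5 log₁₀ d − 5 = 10.4 + 5·1.1542 − 5 = 11.171

m ≈ 11.17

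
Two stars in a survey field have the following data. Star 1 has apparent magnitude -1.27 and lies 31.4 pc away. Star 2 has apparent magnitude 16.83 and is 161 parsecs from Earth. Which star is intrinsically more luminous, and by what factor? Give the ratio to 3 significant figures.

Star 1 is more luminous, by a factor of 661000.

Star 1: M = m − 5 log₁₀ d + 5 = -1.27 − 5·1.4969 + 5 = -3.755
Star 2: M = m − 5 log₁₀ d + 5 = 16.83 − 5·2.2068 + 5 = 10.796
ΔM = M_1 − M_2 = -3.755 − (10.796) = -14.551; smaller M is more luminous → Star 1.
L ratio = 10^(0.4 |ΔM|) = 10^5.820 = 661000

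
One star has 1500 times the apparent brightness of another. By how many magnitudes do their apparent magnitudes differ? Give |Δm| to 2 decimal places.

|Δm| ≈ 7.94

Pogson: Δm = −2.5 log₁₀(ratio) = −2.5 log₁₀(1500) = −2.5 × 3.1761 = -7.940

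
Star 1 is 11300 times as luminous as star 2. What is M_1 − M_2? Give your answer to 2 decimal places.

M_1 − M_2 ≈ -10.13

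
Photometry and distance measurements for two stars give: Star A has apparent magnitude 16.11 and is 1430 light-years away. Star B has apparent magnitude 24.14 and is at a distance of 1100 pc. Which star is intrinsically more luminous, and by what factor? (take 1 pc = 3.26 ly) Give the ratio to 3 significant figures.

Star A: d = 1430 ly / 3.26 = 438.7 pc
Star A: M = m − 5 log₁₀ d + 5 = 16.11 − 5·2.6421 + 5 = 7.899
Star B: M = m − 5 log₁₀ d + 5 = 24.14 − 5·3.0414 + 5 = 13.933
ΔM = M_A − M_B = 7.899 − (13.933) = -6.034; smaller M is more luminous → Star A.
L ratio = 10^(0.4 |ΔM|) = 10^2.413 = 259.1

Star A is more luminous, by a factor of 259.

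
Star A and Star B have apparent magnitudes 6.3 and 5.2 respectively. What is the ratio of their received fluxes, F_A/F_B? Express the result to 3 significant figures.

Magnitude difference = 1.1
Flux ratio = 10^(−0.4 Δm) = 10^(−0.4 × 1.1) = 10^-0.440 = 0.3631

F_A/F_B ≈ 0.363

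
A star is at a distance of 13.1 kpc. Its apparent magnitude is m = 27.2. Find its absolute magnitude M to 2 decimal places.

M ≈ 11.61

d = 13.1 kpc = 13100 pc
5 log₁₀(d/10 pc) = 5 log₁₀(13100) − 5 = 15.586
M = m − 5 log₁₀(d/10) = 27.2 − 15.586 = 11.614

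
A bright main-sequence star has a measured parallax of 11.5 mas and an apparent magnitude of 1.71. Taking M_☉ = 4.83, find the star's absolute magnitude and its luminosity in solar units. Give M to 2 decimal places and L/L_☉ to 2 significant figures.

M ≈ -2.99; L/L_☉ ≈ 1300

d = 1/p = 1000/11.5 mas = 86.96 pc
M = m − 5 log₁₀ d + 5 = 1.71 − 5·1.9393 + 5 = -2.987
M − M_☉ = -2.987 − 4.83 = -7.817
L/L_☉ = 10^(−0.4 × -7.817) = 1338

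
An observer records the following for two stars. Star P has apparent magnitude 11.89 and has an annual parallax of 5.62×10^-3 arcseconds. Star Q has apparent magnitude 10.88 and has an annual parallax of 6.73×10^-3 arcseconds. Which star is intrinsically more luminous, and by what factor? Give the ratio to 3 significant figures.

Star Q is more luminous, by a factor of 1.77.

Star P: d = 1/p = 1/5.62×10^-3″ = 177.9 pc
Star P: M = m − 5 log₁₀ d + 5 = 11.89 − 5·2.2503 + 5 = 5.639
Star Q: d = 1/p = 1/6.73×10^-3″ = 148.6 pc
Star Q: M = m − 5 log₁₀ d + 5 = 10.88 − 5·2.1720 + 5 = 5.020
ΔM = M_P − M_Q = 5.639 − (5.020) = 0.619; smaller M is more luminous → Star Q.
L ratio = 10^(0.4 |ΔM|) = 10^0.247 = 1.768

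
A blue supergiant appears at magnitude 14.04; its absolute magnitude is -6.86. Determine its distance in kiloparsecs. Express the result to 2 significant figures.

Distance modulus: m − M = 14.04 − (-6.86) = 20.900
m − M = 5 log₁₀ d − 5
log₁₀ d = (m − M)/5 + 1 = 5.1800
d = 10^5.1800 = 151400 pc
= 151.4 kpc

d ≈ 150 kpc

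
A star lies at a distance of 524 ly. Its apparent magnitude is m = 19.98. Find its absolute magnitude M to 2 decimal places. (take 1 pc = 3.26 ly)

M ≈ 13.95

d = 524 ly / 3.26 = 160.7 pc
5 log₁₀(d/10 pc) = 5 log₁₀(160.7) − 5 = 6.031
M = m − 5 log₁₀(d/10) = 19.98 − 6.031 = 13.949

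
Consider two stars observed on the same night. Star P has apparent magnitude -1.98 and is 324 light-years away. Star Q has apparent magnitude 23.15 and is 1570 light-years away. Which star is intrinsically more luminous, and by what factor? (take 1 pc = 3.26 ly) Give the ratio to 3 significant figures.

Star P is more luminous, by a factor of 4.80×10^8.

Star P: d = 324 ly / 3.26 = 99.39 pc
Star P: M = m − 5 log₁₀ d + 5 = -1.98 − 5·1.9973 + 5 = -6.967
Star Q: d = 1570 ly / 3.26 = 481.6 pc
Star Q: M = m − 5 log₁₀ d + 5 = 23.15 − 5·2.6827 + 5 = 14.737
ΔM = M_P − M_Q = -6.967 − (14.737) = -21.703; smaller M is more luminous → Star P.
L ratio = 10^(0.4 |ΔM|) = 10^8.681 = 4.801×10^8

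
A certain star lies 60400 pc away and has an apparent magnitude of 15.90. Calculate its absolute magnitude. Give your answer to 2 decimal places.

5 log₁₀(d/10 pc) = 5 log₁₀(60400) − 5 = 18.905
M = m − 5 log₁₀(d/10) = 15.90 − 18.905 = -3.005

M ≈ -3.01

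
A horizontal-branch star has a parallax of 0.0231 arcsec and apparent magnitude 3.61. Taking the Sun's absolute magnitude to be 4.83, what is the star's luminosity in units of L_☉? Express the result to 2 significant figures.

d = 1/p = 1/0.0231″ = 43.29 pc
M = m − 5 log₁₀ d + 5 = 3.61 − 5·1.6364 + 5 = 0.428
M − M_☉ = 0.428 − 4.83 = -4.402
L/L_☉ = 10^(−0.4 × -4.402) = 57.65

L/L_☉ ≈ 58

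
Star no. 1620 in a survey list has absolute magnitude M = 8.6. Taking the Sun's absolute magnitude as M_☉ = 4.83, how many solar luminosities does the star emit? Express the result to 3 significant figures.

L/L_☉ ≈ 0.0310

M − M_☉ = 8.6 − 4.83 = 3.770
L/L_☉ = 10^(−0.4 (M − M_☉)) = 10^-1.508 = 0.03105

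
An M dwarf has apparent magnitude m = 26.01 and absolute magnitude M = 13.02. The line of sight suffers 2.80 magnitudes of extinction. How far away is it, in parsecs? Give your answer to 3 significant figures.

m − M = 5 log₁₀(d/10 pc) + A  ⇒  26.01 − (13.02) − 2.80 = 5 log₁₀(d/10)
10.190 = 5 log₁₀(d/10)
log₁₀ d = (m − M − A)/5 + 1 = 3.0380
d = 10^3.0380 = 1091 pc

d ≈ 1090 pc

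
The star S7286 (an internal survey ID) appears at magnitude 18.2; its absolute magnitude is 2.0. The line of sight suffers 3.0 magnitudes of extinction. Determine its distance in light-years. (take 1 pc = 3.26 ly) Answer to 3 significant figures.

d ≈ 14200 ly

m − M = 5 log₁₀(d/10 pc) + A  ⇒  18.2 − (2.0) − 3.0 = 5 log₁₀(d/10)
13.200 = 5 log₁₀(d/10)
log₁₀ d = (m − M − A)/5 + 1 = 3.6400
d = 10^3.6400 = 4365 pc
= 14230 ly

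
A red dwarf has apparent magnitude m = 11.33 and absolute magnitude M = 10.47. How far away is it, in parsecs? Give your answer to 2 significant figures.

μ = m − M = 0.860
m − M = 5 log₁₀ d − 5
log₁₀ d = (m − M)/5 + 1 = 1.1720
d = 10^1.1720 = 14.86 pc

d ≈ 15 pc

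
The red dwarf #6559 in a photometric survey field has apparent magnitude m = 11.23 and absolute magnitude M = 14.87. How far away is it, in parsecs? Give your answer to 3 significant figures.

Distance modulus: m − M = 11.23 − (14.87) = -3.640
m − M = 5 log₁₀ d − 5
log₁₀ d = (m − M)/5 + 1 = 0.2720
d = 10^0.2720 = 1.871 pc

d ≈ 1.87 pc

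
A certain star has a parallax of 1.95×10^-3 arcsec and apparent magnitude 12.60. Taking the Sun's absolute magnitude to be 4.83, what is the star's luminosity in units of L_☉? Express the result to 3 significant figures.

d = 1/p = 1/1.95×10^-3″ = 512.8 pc
M = m − 5 log₁₀ d + 5 = 12.60 − 5·2.7100 + 5 = 4.050
M − M_☉ = 4.050 − 4.83 = -0.780
L/L_☉ = 10^(−0.4 × -0.780) = 2.051

L/L_☉ ≈ 2.05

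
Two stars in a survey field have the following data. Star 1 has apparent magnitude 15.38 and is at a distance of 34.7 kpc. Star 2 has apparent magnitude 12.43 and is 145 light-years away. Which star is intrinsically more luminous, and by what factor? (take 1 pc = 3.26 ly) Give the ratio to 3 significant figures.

Star 1 is more luminous, by a factor of 40200.

Star 1: d = 34.7 kpc = 34700 pc
Star 1: M = m − 5 log₁₀ d + 5 = 15.38 − 5·4.5403 + 5 = -2.322
Star 2: d = 145 ly / 3.26 = 44.48 pc
Star 2: M = m − 5 log₁₀ d + 5 = 12.43 − 5·1.6482 + 5 = 9.189
ΔM = M_1 − M_2 = -2.322 − (9.189) = -11.511; smaller M is more luminous → Star 1.
L ratio = 10^(0.4 |ΔM|) = 10^4.604 = 40210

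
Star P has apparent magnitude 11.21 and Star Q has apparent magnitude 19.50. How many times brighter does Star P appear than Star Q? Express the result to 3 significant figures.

2070

Magnitude difference = -8.29
Flux ratio = 10^(−0.4 Δm) = 10^(−0.4 × -8.29) = 10^3.316 = 2070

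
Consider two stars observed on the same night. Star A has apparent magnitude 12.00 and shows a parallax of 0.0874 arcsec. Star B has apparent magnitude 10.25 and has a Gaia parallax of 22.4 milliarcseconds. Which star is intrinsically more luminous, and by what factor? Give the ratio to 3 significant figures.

Star A: d = 1/p = 1/0.0874″ = 11.44 pc
Star A: M = m − 5 log₁₀ d + 5 = 12.00 − 5·1.0585 + 5 = 11.708
Star B: p = 22.4 mas = 0.0224″ → d = 1/p = 44.64 pc
Star B: M = m − 5 log₁₀ d + 5 = 10.25 − 5·1.6498 + 5 = 7.001
ΔM = M_A − M_B = 11.708 − (7.001) = 4.706; smaller M is more luminous → Star B.
L ratio = 10^(0.4 |ΔM|) = 10^1.883 = 76.30

Star B is more luminous, by a factor of 76.3.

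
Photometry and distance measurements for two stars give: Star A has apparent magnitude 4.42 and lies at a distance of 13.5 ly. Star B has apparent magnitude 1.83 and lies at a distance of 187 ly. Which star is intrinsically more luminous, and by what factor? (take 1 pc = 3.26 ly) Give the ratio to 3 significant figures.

Star A: d = 13.5 ly / 3.26 = 4.141 pc
Star A: M = m − 5 log₁₀ d + 5 = 4.42 − 5·0.6171 + 5 = 6.334
Star B: d = 187 ly / 3.26 = 57.36 pc
Star B: M = m − 5 log₁₀ d + 5 = 1.83 − 5·1.7586 + 5 = -1.963
ΔM = M_A − M_B = 6.334 − (-1.963) = 8.298; smaller M is more luminous → Star B.
L ratio = 10^(0.4 |ΔM|) = 10^3.319 = 2085

Star B is more luminous, by a factor of 2080.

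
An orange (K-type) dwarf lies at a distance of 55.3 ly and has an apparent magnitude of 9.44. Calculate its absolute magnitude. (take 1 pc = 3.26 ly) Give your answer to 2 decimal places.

d = 55.3 ly / 3.26 = 16.96 pc
5 log₁₀(d/10 pc) = 5 log₁₀(16.96) − 5 = 1.148
M = m − 5 log₁₀(d/10) = 9.44 − 1.148 = 8.292

M ≈ 8.29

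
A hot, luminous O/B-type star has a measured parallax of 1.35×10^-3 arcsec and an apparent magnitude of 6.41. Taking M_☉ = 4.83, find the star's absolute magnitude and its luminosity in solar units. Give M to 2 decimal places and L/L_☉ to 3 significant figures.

M ≈ -2.94; L/L_☉ ≈ 1280

d = 1/p = 1/1.35×10^-3″ = 740.7 pc
M = m − 5 log₁₀ d + 5 = 6.41 − 5·2.8697 + 5 = -2.938
M − M_☉ = -2.938 − 4.83 = -7.768
L/L_☉ = 10^(−0.4 × -7.768) = 1280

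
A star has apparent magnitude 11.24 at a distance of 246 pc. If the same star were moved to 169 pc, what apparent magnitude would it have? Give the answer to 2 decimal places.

m ≈ 10.42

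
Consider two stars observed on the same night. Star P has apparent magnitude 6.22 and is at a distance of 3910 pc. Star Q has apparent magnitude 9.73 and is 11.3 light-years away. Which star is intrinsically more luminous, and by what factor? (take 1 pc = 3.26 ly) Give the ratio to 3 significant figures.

Star P is more luminous, by a factor of 3.23×10^7.

Star P: M = m − 5 log₁₀ d + 5 = 6.22 − 5·3.5922 + 5 = -6.741
Star Q: d = 11.3 ly / 3.26 = 3.466 pc
Star Q: M = m − 5 log₁₀ d + 5 = 9.73 − 5·0.5399 + 5 = 12.031
ΔM = M_P − M_Q = -6.741 − (12.031) = -18.772; smaller M is more luminous → Star P.
L ratio = 10^(0.4 |ΔM|) = 10^7.509 = 3.226×10^7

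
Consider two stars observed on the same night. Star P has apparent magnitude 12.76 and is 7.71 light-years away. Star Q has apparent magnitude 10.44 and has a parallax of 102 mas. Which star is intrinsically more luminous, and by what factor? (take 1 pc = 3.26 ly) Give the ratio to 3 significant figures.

Star P: d = 7.71 ly / 3.26 = 2.365 pc
Star P: M = m − 5 log₁₀ d + 5 = 12.76 − 5·0.3738 + 5 = 15.891
Star Q: p = 102 mas = 0.102″ → d = 1/p = 9.804 pc
Star Q: M = m − 5 log₁₀ d + 5 = 10.44 − 5·0.9914 + 5 = 10.483
ΔM = M_P − M_Q = 15.891 − (10.483) = 5.408; smaller M is more luminous → Star Q.
L ratio = 10^(0.4 |ΔM|) = 10^2.163 = 145.6

Star Q is more luminous, by a factor of 146.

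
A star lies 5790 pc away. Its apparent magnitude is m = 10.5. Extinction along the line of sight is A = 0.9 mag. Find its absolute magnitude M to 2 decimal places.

M ≈ -4.21

5 log₁₀(d/10 pc) = 5 log₁₀(5790) − 5 = 13.813
M = m − 5 log₁₀(d/10) − A = 10.5 − 13.813 − 0.9 = -4.213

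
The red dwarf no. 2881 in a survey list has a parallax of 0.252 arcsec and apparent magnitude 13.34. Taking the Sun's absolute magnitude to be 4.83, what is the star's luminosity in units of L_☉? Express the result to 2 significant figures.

L/L_☉ ≈ 6.2×10^-5

d = 1/p = 1/0.252″ = 3.968 pc
M = m − 5 log₁₀ d + 5 = 13.34 − 5·0.5986 + 5 = 15.347
M − M_☉ = 15.347 − 4.83 = 10.517
L/L_☉ = 10^(−0.4 × 10.517) = 6.212×10^-5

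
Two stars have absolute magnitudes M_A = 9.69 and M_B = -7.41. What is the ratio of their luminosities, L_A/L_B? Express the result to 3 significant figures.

ΔM = M_A − M_B = 17.10
L_A/L_B = 10^(−0.4 ΔM) = 10^-6.840 = 1.445×10^-7

L_A/L_B ≈ 1.45×10^-7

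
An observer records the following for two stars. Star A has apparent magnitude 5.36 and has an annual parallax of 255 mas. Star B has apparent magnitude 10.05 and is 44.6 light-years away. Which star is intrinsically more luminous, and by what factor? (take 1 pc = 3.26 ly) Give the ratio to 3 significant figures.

Star A: p = 255 mas = 0.255″ → d = 1/p = 3.922 pc
Star A: M = m − 5 log₁₀ d + 5 = 5.36 − 5·0.5935 + 5 = 7.393
Star B: d = 44.6 ly / 3.26 = 13.68 pc
Star B: M = m − 5 log₁₀ d + 5 = 10.05 − 5·1.1361 + 5 = 9.369
ΔM = M_A − M_B = 7.393 − (9.369) = -1.977; smaller M is more luminous → Star A.
L ratio = 10^(0.4 |ΔM|) = 10^0.791 = 6.176

Star A is more luminous, by a factor of 6.18.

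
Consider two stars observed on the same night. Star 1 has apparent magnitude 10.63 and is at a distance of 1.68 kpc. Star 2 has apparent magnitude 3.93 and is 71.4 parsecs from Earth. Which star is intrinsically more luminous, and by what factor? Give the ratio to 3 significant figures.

Star 1: d = 1.68 kpc = 1680 pc
Star 1: M = m − 5 log₁₀ d + 5 = 10.63 − 5·3.2253 + 5 = -0.497
Star 2: M = m − 5 log₁₀ d + 5 = 3.93 − 5·1.8537 + 5 = -0.338
ΔM = M_1 − M_2 = -0.497 − (-0.338) = -0.158; smaller M is more luminous → Star 1.
L ratio = 10^(0.4 |ΔM|) = 10^0.063 = 1.157

Star 1 is more luminous, by a factor of 1.16.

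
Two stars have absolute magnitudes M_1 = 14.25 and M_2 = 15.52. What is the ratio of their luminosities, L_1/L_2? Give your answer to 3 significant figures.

ΔM = M_1 − M_2 = -1.27
L_1/L_2 = 10^(−0.4 ΔM) = 10^0.508 = 3.221

L_1/L_2 ≈ 3.22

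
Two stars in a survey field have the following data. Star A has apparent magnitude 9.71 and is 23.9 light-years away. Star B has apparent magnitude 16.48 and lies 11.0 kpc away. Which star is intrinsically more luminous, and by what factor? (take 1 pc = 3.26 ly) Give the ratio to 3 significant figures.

Star A: d = 23.9 ly / 3.26 = 7.331 pc
Star A: M = m − 5 log₁₀ d + 5 = 9.71 − 5·0.8652 + 5 = 10.384
Star B: d = 11.0 kpc = 11000 pc
Star B: M = m − 5 log₁₀ d + 5 = 16.48 − 5·4.0414 + 5 = 1.273
ΔM = M_A − M_B = 10.384 − (1.273) = 9.111; smaller M is more luminous → Star B.
L ratio = 10^(0.4 |ΔM|) = 10^3.644 = 4410

Star B is more luminous, by a factor of 4410.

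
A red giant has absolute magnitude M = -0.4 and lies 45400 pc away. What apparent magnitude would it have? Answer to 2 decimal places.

m ≈ 17.89

m = M + 5 log₁₀ d − 5 = -0.4 + 5·4.6571 − 5 = 17.885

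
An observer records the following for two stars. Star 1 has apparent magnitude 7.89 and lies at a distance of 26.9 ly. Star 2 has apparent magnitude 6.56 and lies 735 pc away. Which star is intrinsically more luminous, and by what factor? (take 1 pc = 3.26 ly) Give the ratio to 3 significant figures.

Star 1: d = 26.9 ly / 3.26 = 8.252 pc
Star 1: M = m − 5 log₁₀ d + 5 = 7.89 − 5·0.9165 + 5 = 8.307
Star 2: M = m − 5 log₁₀ d + 5 = 6.56 − 5·2.8663 + 5 = -2.771
ΔM = M_1 − M_2 = 8.307 − (-2.771) = 11.079; smaller M is more luminous → Star 2.
L ratio = 10^(0.4 |ΔM|) = 10^4.432 = 27010

Star 2 is more luminous, by a factor of 27000.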